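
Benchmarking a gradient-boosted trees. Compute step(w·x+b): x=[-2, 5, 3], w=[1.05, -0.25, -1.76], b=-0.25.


z = (-2)·(1.05) + (5)·(-0.25) + (3)·(-1.76) - 0.25
  = -8.88
step(z) = 0 (z<0)

0


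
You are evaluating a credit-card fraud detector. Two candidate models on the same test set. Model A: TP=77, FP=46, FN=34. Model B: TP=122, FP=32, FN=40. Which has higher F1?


Model A: P=77/123=0.626, R=77/111=0.6937, F1=2PR/(P+R)=2TP/(2TP+FP+FN)=154/234=0.6581
Model B: P=122/154=0.7922, R=122/162=0.7531, F1=2PR/(P+R)=2TP/(2TP+FP+FN)=244/316=0.7722
0.6581 < 0.7722 → Model B

Model B


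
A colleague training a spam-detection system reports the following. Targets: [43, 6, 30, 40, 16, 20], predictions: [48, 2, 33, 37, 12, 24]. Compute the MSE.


Squared errors: (43-48)²=25, (6-2)²=16, (30-33)²=9, (40-37)²=9, (16-12)²=16, (20-24)²=16
Sum = 91
MSE = 91/6 = 91/6

91/6


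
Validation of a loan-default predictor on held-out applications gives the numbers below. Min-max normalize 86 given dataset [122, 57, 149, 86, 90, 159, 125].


min=57, max=159
(86-57)/(159-57) = 29/102 = 0.2843

0.2843


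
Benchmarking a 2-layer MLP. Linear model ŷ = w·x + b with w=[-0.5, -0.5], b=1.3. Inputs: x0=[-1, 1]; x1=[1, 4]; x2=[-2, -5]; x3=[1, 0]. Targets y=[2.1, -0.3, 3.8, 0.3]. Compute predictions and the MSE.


ŷ0 = (-0.5)·(-1) + (-0.5)·(1) + 1.3 = 1.3
ŷ1 = (-0.5)·(1) + (-0.5)·(4) + 1.3 = -1.2
ŷ2 = (-0.5)·(-2) + (-0.5)·(-5) + 1.3 = 4.8
ŷ3 = (-0.5)·(1) + (-0.5)·(0) + 1.3 = 0.8
errors² = [0.64, 0.81, 1.0, 0.25]
MSE = 2.7000/4 = 0.675

0.675


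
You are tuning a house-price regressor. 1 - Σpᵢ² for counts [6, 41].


Probabilities: [6/47, 41/47] ≈ [0.1277, 0.8723]
Σpᵢ² = (36 + 1681)/47² = 1717/2209
Gini = 1 - Σpᵢ² = 1 - 1717/2209 = 0.2227

0.2227


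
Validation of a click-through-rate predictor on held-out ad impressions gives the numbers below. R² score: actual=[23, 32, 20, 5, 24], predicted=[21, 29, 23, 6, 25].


ȳ = 20.8
SS_res = Σ(y-ŷ)² = 24
SS_tot = Σ(y-ȳ)² = 390.8
R² = 1 - SS_res/SS_tot = 1 - 0.0614 = 0.9386

0.9386


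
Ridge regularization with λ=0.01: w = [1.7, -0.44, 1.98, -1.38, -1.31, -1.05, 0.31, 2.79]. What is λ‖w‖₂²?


‖w‖₂² = (1.7)² + (-0.44)² + (1.98)² + (-1.38)² + (-1.31)² + (-1.05)² + (0.31)² + (2.79)²
     = 2.89 + 0.1936 + 3.9204 + 1.9044 + 1.7161 + 1.1025 + 0.0961 + 7.7841
     = 19.6072
λ·‖w‖₂² = 0.01·19.6072 = 0.196072

0.196072


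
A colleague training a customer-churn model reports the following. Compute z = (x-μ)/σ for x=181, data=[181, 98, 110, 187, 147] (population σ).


μ = 144.6, σ = 36.0477
z = (181 - 144.6)/36.0477 = 1.0098

1.0098


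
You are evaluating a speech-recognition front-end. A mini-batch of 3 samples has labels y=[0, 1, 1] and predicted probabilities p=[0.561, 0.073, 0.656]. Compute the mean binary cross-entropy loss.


L[0] = -ln(1-0.561) = -ln(0.439) = 0.8233
L[1] = -ln(0.073) = 2.6173
L[2] = -ln(0.656) = 0.4216
mean = (0.8233 + 2.6173 + 0.4216)/3 = 1.2874

1.2874


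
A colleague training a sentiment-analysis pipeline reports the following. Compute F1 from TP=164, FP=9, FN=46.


Precision = 164/173 = 0.948
Recall = 164/210 = 0.781
F1 = 2·P·R/(P+R) = 2·TP/(2·TP+FP+FN) = 328/(328+9+46) = 328/383 = 0.8564

0.8564


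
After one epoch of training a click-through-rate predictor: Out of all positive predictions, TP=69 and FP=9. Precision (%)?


Precision = TP/(TP+FP)
= 69/(69+9)
= 69/78 = 88.46%

88.46%


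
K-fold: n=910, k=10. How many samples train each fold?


Fold size = 910/10 = 91
Training per fold = 910 - 91 = 819

819


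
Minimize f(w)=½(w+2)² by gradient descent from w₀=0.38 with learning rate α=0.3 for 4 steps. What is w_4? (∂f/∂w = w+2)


step 1: grad = 0.38+2 = 2.38; w = 0.38 - 0.3·(2.38) = -0.334
step 2: grad = -0.334+2 = 1.666; w = -0.334 - 0.3·(1.666) = -0.8338
step 3: grad = -0.8338+2 = 1.1662; w = -0.8338 - 0.3·(1.1662) = -1.18366
step 4: grad = -1.18366+2 = 0.81634; w = -1.18366 - 0.3·(0.81634) = -1.428562

-1.428562


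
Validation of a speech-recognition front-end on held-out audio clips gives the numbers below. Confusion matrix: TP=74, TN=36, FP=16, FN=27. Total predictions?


Total = TP + TN + FP + FN
= 74 + 36 + 16 + 27
= 153
(Predicted positive: 90, predicted negative: 63)

153


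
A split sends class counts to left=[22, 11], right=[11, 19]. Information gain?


Parent = [33, 30], H_parent = 0.9984
H_left = 0.9183 (n=33), H_right = 0.9481 (n=30)
H_children = (33/63)·0.9183 + (30/63)·0.9481 = 0.9325
IG = 0.9984 - 0.9325 = 0.0659

0.0659


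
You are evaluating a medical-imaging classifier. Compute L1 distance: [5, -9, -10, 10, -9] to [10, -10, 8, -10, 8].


d = |5-10| + |-9+ 10| + |-10-8| + |10+ 10| + |-9-8|
  = 5 + 1 + 18 + 20 + 17
  = 61

61


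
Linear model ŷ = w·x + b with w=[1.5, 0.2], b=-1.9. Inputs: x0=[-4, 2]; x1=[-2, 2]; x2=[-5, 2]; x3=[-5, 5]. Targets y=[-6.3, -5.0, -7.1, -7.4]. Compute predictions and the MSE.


ŷ0 = (1.5)·(-4) + (0.2)·(2) - 1.9 = -7.5
ŷ1 = (1.5)·(-2) + (0.2)·(2) - 1.9 = -4.5
ŷ2 = (1.5)·(-5) + (0.2)·(2) - 1.9 = -9.0
ŷ3 = (1.5)·(-5) + (0.2)·(5) - 1.9 = -8.4
errors² = [1.44, 0.25, 3.61, 1.0]
MSE = 6.3000/4 = 1.575

1.575


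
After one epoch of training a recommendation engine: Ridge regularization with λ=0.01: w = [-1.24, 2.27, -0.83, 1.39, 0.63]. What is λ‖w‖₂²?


‖w‖₂² = (-1.24)² + (2.27)² + (-0.83)² + (1.39)² + (0.63)²
     = 1.5376 + 5.1529 + 0.6889 + 1.9321 + 0.3969
     = 9.7084
λ·‖w‖₂² = 0.01·9.7084 = 0.097084

0.097084


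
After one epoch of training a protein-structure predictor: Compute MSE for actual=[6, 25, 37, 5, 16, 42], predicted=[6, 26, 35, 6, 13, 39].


Squared errors: (6-6)²=0, (25-26)²=1, (37-35)²=4, (5-6)²=1, (16-13)²=9, (42-39)²=9
Sum = 24
MSE = 24/6 = 4

4


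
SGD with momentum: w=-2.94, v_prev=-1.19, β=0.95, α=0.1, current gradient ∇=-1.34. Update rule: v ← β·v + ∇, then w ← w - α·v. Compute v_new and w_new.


v_new = 0.95·-1.19 - 1.34 = -1.1305 - 1.34 = -2.4705
w_new = -2.94 - 0.1·-2.4705 = -2.94 + 0.24705 = -2.69295

v_new=-2.4705, w_new=-2.69295


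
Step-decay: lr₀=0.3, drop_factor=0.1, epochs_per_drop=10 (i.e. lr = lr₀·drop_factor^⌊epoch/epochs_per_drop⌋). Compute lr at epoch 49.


n_drops = ⌊49/10⌋ = 4
lr = 0.3·0.1^4 = 0.3·0.0001 = 0.00003

0.00003


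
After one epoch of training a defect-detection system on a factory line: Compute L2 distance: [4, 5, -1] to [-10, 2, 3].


d = √((4+ 10)² + (5-2)² + (-1-3)²)
  = √(196 + 9 + 16)
  = √221 = 14.8661

14.8661


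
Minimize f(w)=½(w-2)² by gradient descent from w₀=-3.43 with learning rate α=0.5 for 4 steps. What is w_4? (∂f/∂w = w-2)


step 1: grad = -3.43-2 = -5.43; w = -3.43 - 0.5·(-5.43) = -0.715
step 2: grad = -0.715-2 = -2.715; w = -0.715 - 0.5·(-2.715) = 0.6425
step 3: grad = 0.6425-2 = -1.3575; w = 0.6425 - 0.5·(-1.3575) = 1.32125
step 4: grad = 1.32125-2 = -0.67875; w = 1.32125 - 0.5·(-0.67875) = 1.660625

1.660625


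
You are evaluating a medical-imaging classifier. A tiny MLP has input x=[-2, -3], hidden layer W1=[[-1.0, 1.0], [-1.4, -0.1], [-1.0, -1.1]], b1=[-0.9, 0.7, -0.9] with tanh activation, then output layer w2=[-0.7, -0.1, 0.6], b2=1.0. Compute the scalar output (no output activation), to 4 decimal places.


z1[0] = (-1.0)·(-2) + (1.0)·(-3) - 0.9 = -1.9
z1[1] = (-1.4)·(-2) + (-0.1)·(-3) + 0.7 = 3.8
z1[2] = (-1.0)·(-2) + (-1.1)·(-3) - 0.9 = 4.4
h = tanh(z1) = [-0.9562, 0.999, 0.9997]
output = (-0.7)·(-0.9562) + (-0.1)·(0.999) + (0.6)·(0.9997) + 1.0 = 2.1693

2.1693


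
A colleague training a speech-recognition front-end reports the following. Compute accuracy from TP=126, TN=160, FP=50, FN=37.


Accuracy = (TP+TN)/(TP+TN+FP+FN)
= (126+160)/(373)
= 286/373 = 76.68%

76.68%


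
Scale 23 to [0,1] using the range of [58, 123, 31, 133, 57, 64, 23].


min=23, max=133
(23-23)/(133-23) = 0/110 = 0.0

0.0


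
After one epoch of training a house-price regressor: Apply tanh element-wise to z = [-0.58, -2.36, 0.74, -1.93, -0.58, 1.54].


tanh(-0.58) = -0.5227
tanh(-2.36) = -0.9823
tanh(0.74) = 0.6291
tanh(-1.93) = -0.9587
tanh(-0.58) = -0.5227
tanh(1.54) = 0.9121
result = [-0.5227, -0.9823, 0.6291, -0.9587, -0.5227, 0.9121]

[-0.5227, -0.9823, 0.6291, -0.9587, -0.5227, 0.9121]


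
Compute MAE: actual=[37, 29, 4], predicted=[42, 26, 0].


Absolute errors: |37-42|=5, |29-26|=3, |4-0|=4
Sum = 12
MAE = 12/3 = 4

4


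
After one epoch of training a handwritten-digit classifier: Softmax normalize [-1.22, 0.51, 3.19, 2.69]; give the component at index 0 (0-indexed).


Exponentials: e^-1.22=0.2952, e^0.51=1.6653, e^3.19=24.2884, e^2.69=14.7317
Sum = 40.9806
Softmax = [0.0072, 0.0406, 0.5927, 0.3595]
p[0] = 0.2952/40.9806 = 0.0072

0.0072


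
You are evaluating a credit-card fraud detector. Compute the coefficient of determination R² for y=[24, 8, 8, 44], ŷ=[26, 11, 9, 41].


ȳ = 21
SS_res = Σ(y-ŷ)² = 23
SS_tot = Σ(y-ȳ)² = 876
R² = 1 - SS_res/SS_tot = 1 - 0.0263 = 0.9737

0.9737


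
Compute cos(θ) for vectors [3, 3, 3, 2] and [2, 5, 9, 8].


A·B = 3·2 + 3·5 + 3·9 + 2·8 = 64
‖A‖ = √31 = 5.5678, ‖B‖ = √174 = 13.1909
cos = 64/(√31·√174) = 64/√5394 = 0.8714

0.8714


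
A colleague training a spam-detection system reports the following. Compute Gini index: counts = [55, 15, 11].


Probabilities: [55/81, 15/81, 11/81] ≈ [0.679, 0.1852, 0.1358]
Σpᵢ² = (3025 + 225 + 121)/81² = 3371/6561
Gini = 1 - Σpᵢ² = 1 - 3371/6561 = 0.4862

0.4862


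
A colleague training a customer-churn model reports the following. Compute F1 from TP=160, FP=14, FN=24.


Precision = 160/174 = 0.9195
Recall = 160/184 = 0.8696
F1 = 2·P·R/(P+R) = 2·TP/(2·TP+FP+FN) = 320/(320+14+24) = 320/358 = 0.8939

0.8939


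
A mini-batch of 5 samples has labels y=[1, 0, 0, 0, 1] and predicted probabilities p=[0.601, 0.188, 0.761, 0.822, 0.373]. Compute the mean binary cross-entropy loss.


L[0] = -ln(0.601) = 0.5092
L[1] = -ln(1-0.188) = -ln(0.812) = 0.2083
L[2] = -ln(1-0.761) = -ln(0.239) = 1.4313
L[3] = -ln(1-0.822) = -ln(0.178) = 1.726
L[4] = -ln(0.373) = 0.9862
mean = (0.5092 + 0.2083 + 1.4313 + 1.726 + 0.9862)/5 = 0.9722

0.9722


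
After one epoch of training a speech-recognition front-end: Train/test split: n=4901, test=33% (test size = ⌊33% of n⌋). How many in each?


Test = ⌊4901·33/100⌋ = 1617
Train = 4901 - 1617 = 3284

Train: 3284, Test: 1617


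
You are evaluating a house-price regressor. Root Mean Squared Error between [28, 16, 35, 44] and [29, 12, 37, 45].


MSE = 22/4 = 5.5
RMSE = √(22/4) = 2.3452

2.3452


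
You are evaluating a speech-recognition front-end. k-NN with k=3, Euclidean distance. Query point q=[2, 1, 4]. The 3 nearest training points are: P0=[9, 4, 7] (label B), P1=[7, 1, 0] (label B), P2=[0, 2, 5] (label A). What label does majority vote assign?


d(q,P0) = 8.1854  (label B)
d(q,P1) = 6.4031  (label B)
d(q,P2) = 2.4495  (label A)
Votes: A=1, B=2
Majority → B

B


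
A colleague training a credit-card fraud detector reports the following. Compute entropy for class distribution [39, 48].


Probabilities: [39/87, 48/87] ≈ [0.4483, 0.5517]
H = -((39/87)·log₂(39/87) + (48/87)·log₂(48/87))
  = 0.9923 bits

0.9923 bits


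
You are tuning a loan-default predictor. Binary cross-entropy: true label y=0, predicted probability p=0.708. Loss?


BCE = -[y·ln(p) + (1-y)·ln(1-p)]
= -0 - 1·ln(1-0.708)
= -ln(0.292) = 1.231

1.231


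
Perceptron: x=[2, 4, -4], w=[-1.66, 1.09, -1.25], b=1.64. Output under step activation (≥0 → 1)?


z = (2)·(-1.66) + (4)·(1.09) + (-4)·(-1.25) + 1.64
  = 7.68
step(z) = 1 (z≥0)

1


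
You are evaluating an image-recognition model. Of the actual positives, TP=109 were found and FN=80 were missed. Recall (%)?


Recall = TP/(TP+FN)
= 109/(109+80)
= 109/189 = 57.67%

57.67%


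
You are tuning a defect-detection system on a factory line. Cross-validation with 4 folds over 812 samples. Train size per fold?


Fold size = 812/4 = 203
Training per fold = 812 - 203 = 609

609


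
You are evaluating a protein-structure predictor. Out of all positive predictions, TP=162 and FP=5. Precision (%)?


Precision = TP/(TP+FP)
= 162/(162+5)
= 162/167 = 97.01%

97.01%


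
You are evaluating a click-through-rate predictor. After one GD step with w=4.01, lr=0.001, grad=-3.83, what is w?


w_new = w - α·∇
= 4.01 - 0.001·-3.83
= 4.01 + 0.00383
= 4.01383

4.01383


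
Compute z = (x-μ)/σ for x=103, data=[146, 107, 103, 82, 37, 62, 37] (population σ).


μ = 82, σ = 37.0559
z = (103 - 82)/37.0559 = 0.5667

0.5667


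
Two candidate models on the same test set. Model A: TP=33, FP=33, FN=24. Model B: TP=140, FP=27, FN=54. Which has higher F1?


Model A: P=33/66=0.5, R=33/57=0.5789, F1=2PR/(P+R)=2TP/(2TP+FP+FN)=66/123=0.5366
Model B: P=140/167=0.8383, R=140/194=0.7216, F1=2PR/(P+R)=2TP/(2TP+FP+FN)=280/361=0.7756
0.5366 < 0.7756 → Model B

Model B


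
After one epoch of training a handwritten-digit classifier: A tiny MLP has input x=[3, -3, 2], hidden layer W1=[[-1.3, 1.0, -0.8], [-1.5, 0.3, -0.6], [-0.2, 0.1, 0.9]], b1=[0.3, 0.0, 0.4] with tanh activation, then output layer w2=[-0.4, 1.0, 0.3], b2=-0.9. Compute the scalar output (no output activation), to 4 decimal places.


z1[0] = (-1.3)·(3) + (1.0)·(-3) + (-0.8)·(2) + 0.3 = -8.2
z1[1] = (-1.5)·(3) + (0.3)·(-3) + (-0.6)·(2) + 0.0 = -6.6
z1[2] = (-0.2)·(3) + (0.1)·(-3) + (0.9)·(2) + 0.4 = 1.3
h = tanh(z1) = [-1.0, -1.0, 0.8617]
output = (-0.4)·(-1.0) + (1.0)·(-1.0) + (0.3)·(0.8617) - 0.9 = -1.2415

-1.2415


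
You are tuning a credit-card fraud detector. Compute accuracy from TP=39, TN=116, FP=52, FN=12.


Accuracy = (TP+TN)/(TP+TN+FP+FN)
= (39+116)/(219)
= 155/219 = 70.78%

70.78%


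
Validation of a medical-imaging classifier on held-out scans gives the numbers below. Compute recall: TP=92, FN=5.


Recall = TP/(TP+FN)
= 92/(92+5)
= 92/97 = 94.85%

94.85%


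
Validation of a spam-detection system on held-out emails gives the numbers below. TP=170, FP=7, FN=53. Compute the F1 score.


Precision = 170/177 = 0.9605
Recall = 170/223 = 0.7623
F1 = 2·P·R/(P+R) = 2·TP/(2·TP+FP+FN) = 340/(340+7+53) = 340/400 = 0.85

0.85


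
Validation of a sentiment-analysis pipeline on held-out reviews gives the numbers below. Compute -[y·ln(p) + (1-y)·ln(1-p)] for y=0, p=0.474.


BCE = -[y·ln(p) + (1-y)·ln(1-p)]
= -0 - 1·ln(1-0.474)
= -ln(0.526) = 0.6425

0.6425


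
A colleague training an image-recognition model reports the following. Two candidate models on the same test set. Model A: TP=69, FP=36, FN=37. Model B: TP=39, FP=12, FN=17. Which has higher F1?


Model A: P=69/105=0.6571, R=69/106=0.6509, F1=2PR/(P+R)=2TP/(2TP+FP+FN)=138/211=0.654
Model B: P=39/51=0.7647, R=39/56=0.6964, F1=2PR/(P+R)=2TP/(2TP+FP+FN)=78/107=0.729
0.654 < 0.729 → Model B

Model B


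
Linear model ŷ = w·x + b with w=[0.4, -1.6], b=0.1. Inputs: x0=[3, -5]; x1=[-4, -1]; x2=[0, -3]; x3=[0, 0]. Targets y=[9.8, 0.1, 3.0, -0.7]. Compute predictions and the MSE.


ŷ0 = (0.4)·(3) + (-1.6)·(-5) + 0.1 = 9.3
ŷ1 = (0.4)·(-4) + (-1.6)·(-1) + 0.1 = 0.1
ŷ2 = (0.4)·(0) + (-1.6)·(-3) + 0.1 = 4.9
ŷ3 = (0.4)·(0) + (-1.6)·(0) + 0.1 = 0.1
errors² = [0.25, 0.0, 3.61, 0.64]
MSE = 4.5000/4 = 1.125

1.125


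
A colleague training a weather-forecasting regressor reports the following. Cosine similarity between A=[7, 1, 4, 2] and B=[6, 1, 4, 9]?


A·B = 7·6 + 1·1 + 4·4 + 2·9 = 77
‖A‖ = √70 = 8.3666, ‖B‖ = √134 = 11.5758
cos = 77/(√70·√134) = 77/√9380 = 0.795

0.795


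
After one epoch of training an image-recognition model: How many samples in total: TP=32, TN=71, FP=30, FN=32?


Total = TP + TN + FP + FN
= 32 + 71 + 30 + 32
= 165
(Predicted positive: 62, predicted negative: 103)

165


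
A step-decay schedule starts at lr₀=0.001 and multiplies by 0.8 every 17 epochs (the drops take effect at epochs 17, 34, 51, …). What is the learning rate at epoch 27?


n_drops = ⌊27/17⌋ = 1
lr = 0.001·0.8^1 = 0.001·0.8 = 0.0008

0.0008


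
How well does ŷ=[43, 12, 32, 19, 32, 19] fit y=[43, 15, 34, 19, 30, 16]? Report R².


ȳ = 26.1667
SS_res = Σ(y-ŷ)² = 26
SS_tot = Σ(y-ȳ)² = 638.83
R² = 1 - SS_res/SS_tot = 1 - 0.0407 = 0.9593

0.9593


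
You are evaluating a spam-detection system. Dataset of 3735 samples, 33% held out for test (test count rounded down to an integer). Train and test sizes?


Test = ⌊3735·33/100⌋ = 1232
Train = 3735 - 1232 = 2503

Train: 2503, Test: 1232


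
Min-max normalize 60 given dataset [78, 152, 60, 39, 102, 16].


min=16, max=152
(60-16)/(152-16) = 44/136 = 0.3235

0.3235


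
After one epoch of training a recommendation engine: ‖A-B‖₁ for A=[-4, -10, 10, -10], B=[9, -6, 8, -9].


d = |-4-9| + |-10+ 6| + |10-8| + |-10+ 9|
  = 13 + 4 + 2 + 1
  = 20

20


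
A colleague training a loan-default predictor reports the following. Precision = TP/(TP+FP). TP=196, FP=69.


Precision = TP/(TP+FP)
= 196/(196+69)
= 196/265 = 73.96%

73.96%


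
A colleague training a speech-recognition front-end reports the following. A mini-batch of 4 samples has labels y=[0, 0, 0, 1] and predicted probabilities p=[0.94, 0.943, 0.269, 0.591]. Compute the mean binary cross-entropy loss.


L[0] = -ln(1-0.94) = -ln(0.06) = 2.8134
L[1] = -ln(1-0.943) = -ln(0.057) = 2.8647
L[2] = -ln(1-0.269) = -ln(0.731) = 0.3133
L[3] = -ln(0.591) = 0.5259
mean = (2.8134 + 2.8647 + 0.3133 + 0.5259)/4 = 1.6293

1.6293


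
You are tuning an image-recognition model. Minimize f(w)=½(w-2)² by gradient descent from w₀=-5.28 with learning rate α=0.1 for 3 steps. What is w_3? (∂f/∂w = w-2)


step 1: grad = -5.28-2 = -7.28; w = -5.28 - 0.1·(-7.28) = -4.552
step 2: grad = -4.552-2 = -6.552; w = -4.552 - 0.1·(-6.552) = -3.8968
step 3: grad = -3.8968-2 = -5.8968; w = -3.8968 - 0.1·(-5.8968) = -3.30712

-3.30712


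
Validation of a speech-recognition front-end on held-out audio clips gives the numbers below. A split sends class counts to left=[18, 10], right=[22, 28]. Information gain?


Parent = [40, 38], H_parent = 0.9995
H_left = 0.9403 (n=28), H_right = 0.9896 (n=50)
H_children = (28/78)·0.9403 + (50/78)·0.9896 = 0.9719
IG = 0.9995 - 0.9719 = 0.0276

0.0276


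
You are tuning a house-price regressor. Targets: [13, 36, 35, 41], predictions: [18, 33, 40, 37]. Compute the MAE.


Absolute errors: |13-18|=5, |36-33|=3, |35-40|=5, |41-37|=4
Sum = 17
MAE = 17/4 = 17/4

17/4


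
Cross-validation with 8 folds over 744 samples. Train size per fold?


Fold size = 744/8 = 93
Training per fold = 744 - 93 = 651

651


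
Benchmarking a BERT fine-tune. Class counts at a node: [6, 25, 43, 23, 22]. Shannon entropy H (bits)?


Probabilities: [6/119, 25/119, 43/119, 23/119, 22/119] ≈ [0.0504, 0.2101, 0.3613, 0.1933, 0.1849]
H = -((6/119)·log₂(6/119) + (25/119)·log₂(25/119) + (43/119)·log₂(43/119) + (23/119)·log₂(23/119) + (22/119)·log₂(22/119))
  = 2.1294 bits

2.1294 bits


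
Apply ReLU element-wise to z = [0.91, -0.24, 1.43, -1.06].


ReLU(0.91) = max(0, 0.91) = 0.91
ReLU(-0.24) = max(0, -0.24) = 0.0
ReLU(1.43) = max(0, 1.43) = 1.43
ReLU(-1.06) = max(0, -1.06) = 0.0
result = [0.91, 0.0, 1.43, 0.0]

[0.91, 0.0, 1.43, 0.0]


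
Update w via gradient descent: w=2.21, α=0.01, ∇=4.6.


w_new = w - α·∇
= 2.21 - 0.01·4.6
= 2.21 - 0.046
= 2.164

2.164


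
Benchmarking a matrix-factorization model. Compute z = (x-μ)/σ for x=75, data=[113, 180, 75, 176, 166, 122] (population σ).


μ = 138.6667, σ = 38.3826
z = (75 - 138.6667)/38.3826 = -1.6587

-1.6587


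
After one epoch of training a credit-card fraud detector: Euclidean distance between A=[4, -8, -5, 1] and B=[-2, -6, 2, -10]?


d = √((4+ 2)² + (-8+ 6)² + (-5-2)² + (1+ 10)²)
  = √(36 + 4 + 49 + 121)
  = √210 = 14.4914

14.4914


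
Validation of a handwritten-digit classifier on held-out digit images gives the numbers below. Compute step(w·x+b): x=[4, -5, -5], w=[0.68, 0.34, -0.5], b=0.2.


z = (4)·(0.68) + (-5)·(0.34) + (-5)·(-0.5) + 0.2
  = 3.72
step(z) = 1 (z≥0)

1


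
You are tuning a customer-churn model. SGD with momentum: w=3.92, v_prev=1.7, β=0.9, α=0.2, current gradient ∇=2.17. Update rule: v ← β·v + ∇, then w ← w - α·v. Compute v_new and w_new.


v_new = 0.9·1.7 + 2.17 = 1.53 + 2.17 = 3.7
w_new = 3.92 - 0.2·3.7 = 3.92 - 0.74 = 3.18

v_new=3.7, w_new=3.18


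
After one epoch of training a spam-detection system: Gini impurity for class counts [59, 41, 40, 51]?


Probabilities: [59/191, 41/191, 40/191, 51/191] ≈ [0.3089, 0.2147, 0.2094, 0.267]
Σpᵢ² = (3481 + 1681 + 1600 + 2601)/191² = 9363/36481
Gini = 1 - Σpᵢ² = 1 - 9363/36481 = 0.7433

0.7433


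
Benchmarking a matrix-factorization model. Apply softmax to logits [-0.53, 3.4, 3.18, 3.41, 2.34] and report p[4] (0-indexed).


Exponentials: e^-0.53=0.5886, e^3.4=29.9641, e^3.18=24.0468, e^3.41=30.2652, e^2.34=10.3812
Sum = 95.2459
Softmax = [0.0062, 0.3146, 0.2525, 0.3178, 0.109]
p[4] = 10.3812/95.2459 = 0.109

0.109


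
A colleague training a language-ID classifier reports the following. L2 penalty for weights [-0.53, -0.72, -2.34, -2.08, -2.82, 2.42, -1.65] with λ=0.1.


‖w‖₂² = (-0.53)² + (-0.72)² + (-2.34)² + (-2.08)² + (-2.82)² + (2.42)² + (-1.65)²
     = 0.2809 + 0.5184 + 5.4756 + 4.3264 + 7.9524 + 5.8564 + 2.7225
     = 27.1326
λ·‖w‖₂² = 0.1·27.1326 = 2.71326

2.71326


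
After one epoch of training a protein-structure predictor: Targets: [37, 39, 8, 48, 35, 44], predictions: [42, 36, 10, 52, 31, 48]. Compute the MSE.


Squared errors: (37-42)²=25, (39-36)²=9, (8-10)²=4, (48-52)²=16, (35-31)²=16, (44-48)²=16
Sum = 86
MSE = 86/6 = 43/3

43/3


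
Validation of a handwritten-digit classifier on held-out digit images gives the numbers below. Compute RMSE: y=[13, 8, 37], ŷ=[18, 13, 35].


MSE = 54/3 = 18
RMSE = √(54/3) = 4.2426

4.2426


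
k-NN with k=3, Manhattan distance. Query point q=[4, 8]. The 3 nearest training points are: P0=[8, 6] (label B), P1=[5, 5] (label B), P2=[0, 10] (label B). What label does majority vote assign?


d(q,P0) = 6  (label B)
d(q,P1) = 4  (label B)
d(q,P2) = 6  (label B)
Votes: A=0, B=3
Majority → B

B


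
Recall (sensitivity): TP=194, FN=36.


Recall = TP/(TP+FN)
= 194/(194+36)
= 194/230 = 84.35%

84.35%


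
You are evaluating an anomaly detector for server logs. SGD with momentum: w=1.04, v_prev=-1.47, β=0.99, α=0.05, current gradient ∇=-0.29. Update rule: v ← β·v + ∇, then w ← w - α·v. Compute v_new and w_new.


v_new = 0.99·-1.47 - 0.29 = -1.4553 - 0.29 = -1.7453
w_new = 1.04 - 0.05·-1.7453 = 1.04 + 0.087265 = 1.127265

v_new=-1.7453, w_new=1.127265


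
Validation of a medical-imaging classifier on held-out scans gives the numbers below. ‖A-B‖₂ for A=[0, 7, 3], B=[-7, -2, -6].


d = √((0+ 7)² + (7+ 2)² + (3+ 6)²)
  = √(49 + 81 + 81)
  = √211 = 14.5258

14.5258


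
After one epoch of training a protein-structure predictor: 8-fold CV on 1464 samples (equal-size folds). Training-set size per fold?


Fold size = 1464/8 = 183
Training per fold = 1464 - 183 = 1281

1281


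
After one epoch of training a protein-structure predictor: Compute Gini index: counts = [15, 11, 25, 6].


Probabilities: [15/57, 11/57, 25/57, 6/57] ≈ [0.2632, 0.193, 0.4386, 0.1053]
Σpᵢ² = (225 + 121 + 625 + 36)/57² = 1007/3249
Gini = 1 - Σpᵢ² = 1 - 1007/3249 = 0.6901

0.6901


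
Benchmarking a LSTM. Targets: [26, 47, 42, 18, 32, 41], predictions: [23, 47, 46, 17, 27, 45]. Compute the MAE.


Absolute errors: |26-23|=3, |47-47|=0, |42-46|=4, |18-17|=1, |32-27|=5, |41-45|=4
Sum = 17
MAE = 17/6 = 17/6

17/6


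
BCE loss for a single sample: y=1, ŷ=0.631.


BCE = -[y·ln(p) + (1-y)·ln(1-p)]
= -1·ln(0.631) - 0
= -ln(0.631) = 0.4604

0.4604


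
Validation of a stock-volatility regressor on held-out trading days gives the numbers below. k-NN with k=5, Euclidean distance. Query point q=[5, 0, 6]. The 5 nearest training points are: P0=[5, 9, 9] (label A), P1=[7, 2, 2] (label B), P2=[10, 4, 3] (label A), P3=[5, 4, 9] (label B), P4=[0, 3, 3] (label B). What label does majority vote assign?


d(q,P0) = 9.4868  (label A)
d(q,P1) = 4.899  (label B)
d(q,P2) = 7.0711  (label A)
d(q,P3) = 5.0  (label B)
d(q,P4) = 6.5574  (label B)
Votes: A=2, B=3
Majority → B

B


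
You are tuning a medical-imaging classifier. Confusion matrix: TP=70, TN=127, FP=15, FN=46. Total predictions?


Total = TP + TN + FP + FN
= 70 + 127 + 15 + 46
= 258
(Predicted positive: 85, predicted negative: 173)

258


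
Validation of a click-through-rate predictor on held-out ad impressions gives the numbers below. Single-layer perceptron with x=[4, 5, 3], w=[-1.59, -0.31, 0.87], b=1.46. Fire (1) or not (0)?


z = (4)·(-1.59) + (5)·(-0.31) + (3)·(0.87) + 1.46
  = -3.84
step(z) = 0 (z<0)

0


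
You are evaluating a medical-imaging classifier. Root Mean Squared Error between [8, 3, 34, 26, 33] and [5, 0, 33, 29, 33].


MSE = 28/5 = 5.6
RMSE = √(28/5) = 2.3664

2.3664


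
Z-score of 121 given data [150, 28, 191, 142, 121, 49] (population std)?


μ = 113.5, σ = 57.2676
z = (121 - 113.5)/57.2676 = 0.131

0.131


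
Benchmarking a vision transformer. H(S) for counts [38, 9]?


Probabilities: [38/47, 9/47] ≈ [0.8085, 0.1915]
H = -((38/47)·log₂(38/47) + (9/47)·log₂(9/47))
  = 0.7046 bits

0.7046 bits


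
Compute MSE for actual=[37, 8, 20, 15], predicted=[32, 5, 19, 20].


Squared errors: (37-32)²=25, (8-5)²=9, (20-19)²=1, (15-20)²=25
Sum = 60
MSE = 60/4 = 15

15


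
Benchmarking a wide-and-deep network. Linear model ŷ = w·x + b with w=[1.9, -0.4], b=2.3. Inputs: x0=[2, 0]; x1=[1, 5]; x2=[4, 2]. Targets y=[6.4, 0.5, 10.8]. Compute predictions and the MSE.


ŷ0 = (1.9)·(2) + (-0.4)·(0) + 2.3 = 6.1
ŷ1 = (1.9)·(1) + (-0.4)·(5) + 2.3 = 2.2
ŷ2 = (1.9)·(4) + (-0.4)·(2) + 2.3 = 9.1
errors² = [0.09, 2.89, 2.89]
MSE = 5.8700/3 = 1.9567

1.9567


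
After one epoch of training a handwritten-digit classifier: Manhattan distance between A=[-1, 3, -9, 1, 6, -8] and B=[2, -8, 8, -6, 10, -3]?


d = |-1-2| + |3+ 8| + |-9-8| + |1+ 6| + |6-10| + |-8+ 3|
  = 3 + 11 + 17 + 7 + 4 + 5
  = 47

47


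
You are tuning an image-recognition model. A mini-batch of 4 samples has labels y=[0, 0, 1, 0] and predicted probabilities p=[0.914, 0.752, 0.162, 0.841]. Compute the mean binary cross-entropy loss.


L[0] = -ln(1-0.914) = -ln(0.086) = 2.4534
L[1] = -ln(1-0.752) = -ln(0.248) = 1.3943
L[2] = -ln(0.162) = 1.8202
L[3] = -ln(1-0.841) = -ln(0.159) = 1.8389
mean = (2.4534 + 1.3943 + 1.8202 + 1.8389)/4 = 1.8767

1.8767


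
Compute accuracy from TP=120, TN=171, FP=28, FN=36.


Accuracy = (TP+TN)/(TP+TN+FP+FN)
= (120+171)/(355)
= 291/355 = 81.97%

81.97%


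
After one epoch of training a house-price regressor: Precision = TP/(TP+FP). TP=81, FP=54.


Precision = TP/(TP+FP)
= 81/(81+54)
= 81/135 = 60.0%

60.0%


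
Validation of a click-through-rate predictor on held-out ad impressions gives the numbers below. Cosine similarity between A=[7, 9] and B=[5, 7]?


A·B = 7·5 + 9·7 = 98
‖A‖ = √130 = 11.4018, ‖B‖ = √74 = 8.6023
cos = 98/(√130·√74) = 98/√9620 = 0.9992

0.9992


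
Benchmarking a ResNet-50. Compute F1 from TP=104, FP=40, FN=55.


Precision = 104/144 = 0.7222
Recall = 104/159 = 0.6541
F1 = 2·P·R/(P+R) = 2·TP/(2·TP+FP+FN) = 208/(208+40+55) = 208/303 = 0.6865

0.6865


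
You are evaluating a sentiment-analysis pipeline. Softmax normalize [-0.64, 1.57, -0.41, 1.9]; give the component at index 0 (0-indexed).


Exponentials: e^-0.64=0.5273, e^1.57=4.8066, e^-0.41=0.6637, e^1.9=6.6859
Sum = 12.6835
Softmax = [0.0416, 0.379, 0.0523, 0.5271]
p[0] = 0.5273/12.6835 = 0.0416

0.0416


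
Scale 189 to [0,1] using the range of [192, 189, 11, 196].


min=11, max=196
(189-11)/(196-11) = 178/185 = 0.9622

0.9622


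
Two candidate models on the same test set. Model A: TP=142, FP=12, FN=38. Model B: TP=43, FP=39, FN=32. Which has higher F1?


Model A: P=142/154=0.9221, R=142/180=0.7889, F1=2PR/(P+R)=2TP/(2TP+FP+FN)=284/334=0.8503
Model B: P=43/82=0.5244, R=43/75=0.5733, F1=2PR/(P+R)=2TP/(2TP+FP+FN)=86/157=0.5478
0.8503 > 0.5478 → Model A

Model A


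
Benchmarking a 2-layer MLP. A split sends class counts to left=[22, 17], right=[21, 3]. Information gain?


Parent = [43, 20], H_parent = 0.9016
H_left = 0.9881 (n=39), H_right = 0.5436 (n=24)
H_children = (39/63)·0.9881 + (24/63)·0.5436 = 0.8188
IG = 0.9016 - 0.8188 = 0.0828

0.0828


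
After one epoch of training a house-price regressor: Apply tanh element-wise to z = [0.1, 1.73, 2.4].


tanh(0.1) = 0.0997
tanh(1.73) = 0.9391
tanh(2.4) = 0.9837
result = [0.0997, 0.9391, 0.9837]

[0.0997, 0.9391, 0.9837]


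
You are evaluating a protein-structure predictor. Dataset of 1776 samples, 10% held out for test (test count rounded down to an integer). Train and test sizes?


Test = ⌊1776·10/100⌋ = 177
Train = 1776 - 177 = 1599

Train: 1599, Test: 177


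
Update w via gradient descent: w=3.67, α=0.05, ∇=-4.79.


w_new = w - α·∇
= 3.67 - 0.05·-4.79
= 3.67 + 0.2395
= 3.9095

3.9095


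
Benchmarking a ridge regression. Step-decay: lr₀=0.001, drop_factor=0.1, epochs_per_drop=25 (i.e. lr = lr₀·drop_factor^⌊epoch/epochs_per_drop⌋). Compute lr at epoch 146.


n_drops = ⌊146/25⌋ = 5
lr = 0.001·0.1^5 = 0.001·0.00001 = 0.00000001

0.00000001


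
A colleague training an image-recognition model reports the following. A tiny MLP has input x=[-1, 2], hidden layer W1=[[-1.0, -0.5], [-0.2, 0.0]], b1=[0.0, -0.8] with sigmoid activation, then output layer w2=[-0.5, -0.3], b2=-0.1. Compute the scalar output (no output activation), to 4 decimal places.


z1[0] = (-1.0)·(-1) + (-0.5)·(2) + 0.0 = 0.0
z1[1] = (-0.2)·(-1) + (0.0)·(2) - 0.8 = -0.6
h = sigmoid(z1) = [0.5, 0.3543]
output = (-0.5)·(0.5) + (-0.3)·(0.3543) - 0.1 = -0.4563

-0.4563


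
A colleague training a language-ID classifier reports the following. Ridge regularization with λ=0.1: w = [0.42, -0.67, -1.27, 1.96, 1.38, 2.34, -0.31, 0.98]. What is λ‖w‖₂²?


‖w‖₂² = (0.42)² + (-0.67)² + (-1.27)² + (1.96)² + (1.38)² + (2.34)² + (-0.31)² + (0.98)²
     = 0.1764 + 0.4489 + 1.6129 + 3.8416 + 1.9044 + 5.4756 + 0.0961 + 0.9604
     = 14.5163
λ·‖w‖₂² = 0.1·14.5163 = 1.45163

1.45163


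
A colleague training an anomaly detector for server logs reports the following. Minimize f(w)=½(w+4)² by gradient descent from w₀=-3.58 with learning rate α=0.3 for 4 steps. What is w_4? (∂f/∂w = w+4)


step 1: grad = -3.58+4 = 0.42; w = -3.58 - 0.3·(0.42) = -3.706
step 2: grad = -3.706+4 = 0.294; w = -3.706 - 0.3·(0.294) = -3.7942
step 3: grad = -3.7942+4 = 0.2058; w = -3.7942 - 0.3·(0.2058) = -3.85594
step 4: grad = -3.85594+4 = 0.14406; w = -3.85594 - 0.3·(0.14406) = -3.899158

-3.899158


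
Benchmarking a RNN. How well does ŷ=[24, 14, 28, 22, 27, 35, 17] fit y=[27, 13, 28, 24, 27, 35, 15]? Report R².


ȳ = 24.1429
SS_res = Σ(y-ŷ)² = 18
SS_tot = Σ(y-ȳ)² = 356.86
R² = 1 - SS_res/SS_tot = 1 - 0.0504 = 0.9496

0.9496


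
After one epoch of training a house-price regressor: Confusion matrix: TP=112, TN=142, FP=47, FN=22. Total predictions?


Total = TP + TN + FP + FN
= 112 + 142 + 47 + 22
= 323
(Predicted positive: 159, predicted negative: 164)

323


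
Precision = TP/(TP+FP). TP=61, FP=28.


Precision = TP/(TP+FP)
= 61/(61+28)
= 61/89 = 68.54%

68.54%


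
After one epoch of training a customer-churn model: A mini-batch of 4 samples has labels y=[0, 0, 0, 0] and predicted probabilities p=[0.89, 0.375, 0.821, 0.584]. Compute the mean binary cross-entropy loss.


L[0] = -ln(1-0.89) = -ln(0.11) = 2.2073
L[1] = -ln(1-0.375) = -ln(0.625) = 0.47
L[2] = -ln(1-0.821) = -ln(0.179) = 1.7204
L[3] = -ln(1-0.584) = -ln(0.416) = 0.8771
mean = (2.2073 + 0.47 + 1.7204 + 0.8771)/4 = 1.3187

1.3187


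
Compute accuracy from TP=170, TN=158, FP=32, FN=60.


Accuracy = (TP+TN)/(TP+TN+FP+FN)
= (170+158)/(420)
= 328/420 = 78.1%

78.1%


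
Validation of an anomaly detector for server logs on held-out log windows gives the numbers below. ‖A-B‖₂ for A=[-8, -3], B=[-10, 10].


d = √((-8+ 10)² + (-3-10)²)
  = √(4 + 169)
  = √173 = 13.1529

13.1529


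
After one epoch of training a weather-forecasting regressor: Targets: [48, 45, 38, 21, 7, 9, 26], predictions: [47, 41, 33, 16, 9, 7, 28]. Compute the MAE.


Absolute errors: |48-47|=1, |45-41|=4, |38-33|=5, |21-16|=5, |7-9|=2, |9-7|=2, |26-28|=2
Sum = 21
MAE = 21/7 = 3

3


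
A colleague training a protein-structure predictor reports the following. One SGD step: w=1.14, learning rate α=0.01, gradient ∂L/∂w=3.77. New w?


w_new = w - α·∇
= 1.14 - 0.01·3.77
= 1.14 - 0.0377
= 1.1023

1.1023


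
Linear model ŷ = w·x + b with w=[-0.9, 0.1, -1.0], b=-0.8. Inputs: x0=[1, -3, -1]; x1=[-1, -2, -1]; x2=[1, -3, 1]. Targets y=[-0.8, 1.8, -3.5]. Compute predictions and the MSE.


ŷ0 = (-0.9)·(1) + (0.1)·(-3) + (-1.0)·(-1) - 0.8 = -1.0
ŷ1 = (-0.9)·(-1) + (0.1)·(-2) + (-1.0)·(-1) - 0.8 = 0.9
ŷ2 = (-0.9)·(1) + (0.1)·(-3) + (-1.0)·(1) - 0.8 = -3.0
errors² = [0.04, 0.81, 0.25]
MSE = 1.1000/3 = 0.3667

0.3667


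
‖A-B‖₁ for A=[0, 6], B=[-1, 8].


d = |0+ 1| + |6-8|
  = 1 + 2
  = 3

3


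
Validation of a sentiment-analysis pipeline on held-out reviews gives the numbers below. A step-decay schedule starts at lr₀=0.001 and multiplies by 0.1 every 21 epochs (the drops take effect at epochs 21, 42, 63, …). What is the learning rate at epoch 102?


n_drops = ⌊102/21⌋ = 4
lr = 0.001·0.1^4 = 0.001·0.0001 = 0.0000001

0.0000001


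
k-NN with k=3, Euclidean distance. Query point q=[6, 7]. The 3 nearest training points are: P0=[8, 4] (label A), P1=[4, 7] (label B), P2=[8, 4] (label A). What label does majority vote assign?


d(q,P0) = 3.6056  (label A)
d(q,P1) = 2.0  (label B)
d(q,P2) = 3.6056  (label A)
Votes: A=2, B=1
Majority → A

A


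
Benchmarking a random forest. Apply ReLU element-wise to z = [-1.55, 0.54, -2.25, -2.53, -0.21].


ReLU(-1.55) = max(0, -1.55) = 0.0
ReLU(0.54) = max(0, 0.54) = 0.54
ReLU(-2.25) = max(0, -2.25) = 0.0
ReLU(-2.53) = max(0, -2.53) = 0.0
ReLU(-0.21) = max(0, -0.21) = 0.0
result = [0.0, 0.54, 0.0, 0.0, 0.0]

[0.0, 0.54, 0.0, 0.0, 0.0]


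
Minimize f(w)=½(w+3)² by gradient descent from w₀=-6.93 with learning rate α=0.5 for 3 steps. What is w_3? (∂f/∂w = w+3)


step 1: grad = -6.93+3 = -3.93; w = -6.93 - 0.5·(-3.93) = -4.965
step 2: grad = -4.965+3 = -1.965; w = -4.965 - 0.5·(-1.965) = -3.9825
step 3: grad = -3.9825+3 = -0.9825; w = -3.9825 - 0.5·(-0.9825) = -3.49125

-3.49125


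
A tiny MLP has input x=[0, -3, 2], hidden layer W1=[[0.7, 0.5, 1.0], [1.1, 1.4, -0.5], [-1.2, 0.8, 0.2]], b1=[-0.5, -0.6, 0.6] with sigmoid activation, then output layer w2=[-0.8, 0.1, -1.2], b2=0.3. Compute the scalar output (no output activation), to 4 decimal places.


z1[0] = (0.7)·(0) + (0.5)·(-3) + (1.0)·(2) - 0.5 = 0.0
z1[1] = (1.1)·(0) + (1.4)·(-3) + (-0.5)·(2) - 0.6 = -5.8
z1[2] = (-1.2)·(0) + (0.8)·(-3) + (0.2)·(2) + 0.6 = -1.4
h = sigmoid(z1) = [0.5, 0.003, 0.1978]
output = (-0.8)·(0.5) + (0.1)·(0.003) + (-1.2)·(0.1978) + 0.3 = -0.3371

-0.3371


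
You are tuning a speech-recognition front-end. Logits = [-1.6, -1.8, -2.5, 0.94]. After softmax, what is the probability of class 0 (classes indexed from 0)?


Exponentials: e^-1.6=0.2019, e^-1.8=0.1653, e^-2.5=0.0821, e^0.94=2.56
Sum = 3.0093
Softmax = [0.0671, 0.0549, 0.0273, 0.8507]
p[0] = 0.2019/3.0093 = 0.0671

0.0671


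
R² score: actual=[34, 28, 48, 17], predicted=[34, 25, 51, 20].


ȳ = 31.75
SS_res = Σ(y-ŷ)² = 27
SS_tot = Σ(y-ȳ)² = 500.75
R² = 1 - SS_res/SS_tot = 1 - 0.0539 = 0.9461

0.9461


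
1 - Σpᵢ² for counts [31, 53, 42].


Probabilities: [31/126, 53/126, 42/126] ≈ [0.246, 0.4206, 0.3333]
Σpᵢ² = (961 + 2809 + 1764)/126² = 5534/15876
Gini = 1 - Σpᵢ² = 1 - 5534/15876 = 0.6514

0.6514


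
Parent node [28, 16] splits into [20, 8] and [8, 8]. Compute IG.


Parent = [28, 16], H_parent = 0.9457
H_left = 0.8631 (n=28), H_right = 1 (n=16)
H_children = (28/44)·0.8631 + (16/44)·1 = 0.9129
IG = 0.9457 - 0.9129 = 0.0328

0.0328


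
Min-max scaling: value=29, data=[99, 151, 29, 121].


min=29, max=151
(29-29)/(151-29) = 0/122 = 0.0

0.0


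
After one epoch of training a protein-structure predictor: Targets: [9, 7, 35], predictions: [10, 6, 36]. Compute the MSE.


Squared errors: (9-10)²=1, (7-6)²=1, (35-36)²=1
Sum = 3
MSE = 3/3 = 1

1


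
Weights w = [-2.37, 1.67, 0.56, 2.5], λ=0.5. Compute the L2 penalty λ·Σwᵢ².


‖w‖₂² = (-2.37)² + (1.67)² + (0.56)² + (2.5)²
     = 5.6169 + 2.7889 + 0.3136 + 6.25
     = 14.9694
λ·‖w‖₂² = 0.5·14.9694 = 7.4847

7.4847


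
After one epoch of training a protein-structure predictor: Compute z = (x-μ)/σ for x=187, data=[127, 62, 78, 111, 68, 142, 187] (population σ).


μ = 110.7143, σ = 41.9718
z = (187 - 110.7143)/41.9718 = 1.8175

1.8175


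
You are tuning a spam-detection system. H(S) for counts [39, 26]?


Probabilities: [39/65, 26/65] ≈ [0.6, 0.4]
H = -((39/65)·log₂(39/65) + (26/65)·log₂(26/65))
  = 0.971 bits

0.971 bits


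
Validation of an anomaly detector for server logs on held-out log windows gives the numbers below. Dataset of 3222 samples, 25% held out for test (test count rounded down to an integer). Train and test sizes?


Test = ⌊3222·25/100⌋ = 805
Train = 3222 - 805 = 2417

Train: 2417, Test: 805


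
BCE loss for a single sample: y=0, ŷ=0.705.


BCE = -[y·ln(p) + (1-y)·ln(1-p)]
= -0 - 1·ln(1-0.705)
= -ln(0.295) = 1.2208

1.2208


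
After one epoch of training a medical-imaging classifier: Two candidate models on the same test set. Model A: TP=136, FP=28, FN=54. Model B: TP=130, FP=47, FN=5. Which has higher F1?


Model A: P=136/164=0.8293, R=136/190=0.7158, F1=2PR/(P+R)=2TP/(2TP+FP+FN)=272/354=0.7684
Model B: P=130/177=0.7345, R=130/135=0.963, F1=2PR/(P+R)=2TP/(2TP+FP+FN)=260/312=0.8333
0.7684 < 0.8333 → Model B

Model B


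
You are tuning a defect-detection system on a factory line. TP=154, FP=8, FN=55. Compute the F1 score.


Precision = 154/162 = 0.9506
Recall = 154/209 = 0.7368
F1 = 2·P·R/(P+R) = 2·TP/(2·TP+FP+FN) = 308/(308+8+55) = 308/371 = 0.8302

0.8302


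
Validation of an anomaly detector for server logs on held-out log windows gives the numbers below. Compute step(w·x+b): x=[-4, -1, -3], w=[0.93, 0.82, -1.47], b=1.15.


z = (-4)·(0.93) + (-1)·(0.82) + (-3)·(-1.47) + 1.15
  = 1.02
step(z) = 1 (z≥0)

1


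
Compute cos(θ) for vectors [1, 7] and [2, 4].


A·B = 1·2 + 7·4 = 30
‖A‖ = √50 = 7.0711, ‖B‖ = √20 = 4.4721
cos = 30/(√50·√20) = 30/√1000 = 0.9487

0.9487


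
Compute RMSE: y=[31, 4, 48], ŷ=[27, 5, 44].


MSE = 33/3 = 11
RMSE = √(33/3) = 3.3166

3.3166


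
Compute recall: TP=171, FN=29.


Recall = TP/(TP+FN)
= 171/(171+29)
= 171/200 = 85.5%

85.5%


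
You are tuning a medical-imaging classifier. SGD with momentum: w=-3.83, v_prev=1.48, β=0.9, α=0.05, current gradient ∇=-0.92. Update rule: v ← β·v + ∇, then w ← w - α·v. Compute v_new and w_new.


v_new = 0.9·1.48 - 0.92 = 1.332 - 0.92 = 0.412
w_new = -3.83 - 0.05·0.412 = -3.83 - 0.0206 = -3.8506

v_new=0.412, w_new=-3.8506
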